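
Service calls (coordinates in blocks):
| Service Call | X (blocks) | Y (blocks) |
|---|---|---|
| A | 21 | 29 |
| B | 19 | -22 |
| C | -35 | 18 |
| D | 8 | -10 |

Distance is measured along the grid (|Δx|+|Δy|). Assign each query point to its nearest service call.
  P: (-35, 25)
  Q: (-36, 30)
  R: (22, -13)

P at (-35, 25):
  A: |56| + |4| = 56 + 4 = 60 blocks
  B: |54| + |-47| = 54 + 47 = 101 blocks
  C: |0| + |-7| = 0 + 7 = 7 blocks
  D: |43| + |-35| = 43 + 35 = 78 blocks
  → nearest: C (7 blocks)
Q at (-36, 30):
  A: |57| + |-1| = 57 + 1 = 58 blocks
  B: |55| + |-52| = 55 + 52 = 107 blocks
  C: |1| + |-12| = 1 + 12 = 13 blocks
  D: |44| + |-40| = 44 + 40 = 84 blocks
  → nearest: C (13 blocks)
R at (22, -13):
  A: |-1| + |42| = 1 + 42 = 43 blocks
  B: |-3| + |-9| = 3 + 9 = 12 blocks
  C: |-57| + |31| = 57 + 31 = 88 blocks
  D: |-14| + |3| = 14 + 3 = 17 blocks
  → nearest: B (12 blocks)

P→C; Q→C; R→B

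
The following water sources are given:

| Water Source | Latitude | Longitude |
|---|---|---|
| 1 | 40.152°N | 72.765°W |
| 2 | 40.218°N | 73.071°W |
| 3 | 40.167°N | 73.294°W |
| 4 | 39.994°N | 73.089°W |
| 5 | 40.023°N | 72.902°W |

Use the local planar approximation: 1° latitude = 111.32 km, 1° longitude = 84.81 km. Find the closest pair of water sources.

Pairwise distances:
1–2: √((0.066·111.32)² + (-0.306·84.81)²) = √(53.98017 + 673.49904) = 26.972 km
1–3: √((0.015·111.32)² + (-0.529·84.81)²) = √(2.78823 + 2012.82246) = 44.896 km
1–4: √((-0.158·111.32)² + (-0.324·84.81)²) = √(309.35744 + 755.06466) = 32.625 km
1–5: √((-0.129·111.32)² + (-0.137·84.81)²) = √(206.21764 + 135.00046) = 18.472 km
2–3: √((-0.051·111.32)² + (-0.223·84.81)²) = √(32.23196 + 357.68757) = 19.746 km
2–4: √((-0.224·111.32)² + (-0.018·84.81)²) = √(621.78814 + 2.33045) = 24.982 km
2–5: √((-0.195·111.32)² + (0.169·84.81)²) = √(471.21121 + 205.43174) = 26.012 km
3–4: √((-0.173·111.32)² + (0.205·84.81)²) = √(370.88443 + 302.27473) = 25.945 km
3–5: √((-0.144·111.32)² + (0.392·84.81)²) = √(256.96346 + 1105.26460) = 36.908 km
4–5: √((0.029·111.32)² + (0.187·84.81)²) = √(10.42179 + 251.52279) = 16.185 km
Closest pair: 4–5 at 16.185 km.

4 and 5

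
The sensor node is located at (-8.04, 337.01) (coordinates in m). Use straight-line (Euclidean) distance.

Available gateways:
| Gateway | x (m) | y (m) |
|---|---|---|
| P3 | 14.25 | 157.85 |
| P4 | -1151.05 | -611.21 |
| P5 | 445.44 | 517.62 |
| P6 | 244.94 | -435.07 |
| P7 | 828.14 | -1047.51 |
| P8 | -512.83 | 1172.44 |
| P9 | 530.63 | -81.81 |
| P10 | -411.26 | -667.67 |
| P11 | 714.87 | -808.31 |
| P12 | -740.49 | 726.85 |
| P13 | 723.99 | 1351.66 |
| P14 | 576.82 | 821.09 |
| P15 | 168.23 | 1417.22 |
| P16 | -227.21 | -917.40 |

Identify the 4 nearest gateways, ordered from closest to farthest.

Distances from (-8.04, 337.01):
P3: √((22.29)² + (-179.16)²) = √(496.8441 + 32098.3056) = 180.54 m
P4: √((-1143.01)² + (-948.22)²) = √(1306471.8601 + 899121.1684) = 1485.12 m
P5: √((453.48)² + (180.61)²) = √(205644.1104 + 32619.9721) = 488.12 m
P6: √((252.98)² + (-772.08)²) = √(63998.8804 + 596107.5264) = 812.47 m
P7: √((836.18)² + (-1384.52)²) = √(699196.9924 + 1916895.6304) = 1617.43 m
P8: √((-504.79)² + (835.43)²) = √(254812.9441 + 697943.2849) = 976.09 m
P9: √((538.67)² + (-418.82)²) = √(290165.3689 + 175410.1924) = 682.33 m
P10: √((-403.22)² + (-1004.68)²) = √(162586.3684 + 1009381.9024) = 1082.57 m
P11: √((722.91)² + (-1145.32)²) = √(522598.8681 + 1311757.9024) = 1354.38 m
P12: √((-732.45)² + (389.84)²) = √(536483.0025 + 151975.2256) = 829.73 m
P13: √((732.03)² + (1014.65)²) = √(535867.9209 + 1029514.6225) = 1251.15 m
P14: √((584.86)² + (484.08)²) = √(342061.2196 + 234333.4464) = 759.21 m
P15: √((176.27)² + (1080.21)²) = √(31071.1129 + 1166853.6441) = 1094.50 m
P16: √((-219.17)² + (-1254.41)²) = √(48035.4889 + 1573544.4481) = 1273.41 m
Sorted: P3 (180.54 m) < P5 (488.12 m) < P9 (682.33 m) < P14 (759.21 m) < P6 (812.47 m) < P12 (829.73 m) < …

P3, P5, P9, P14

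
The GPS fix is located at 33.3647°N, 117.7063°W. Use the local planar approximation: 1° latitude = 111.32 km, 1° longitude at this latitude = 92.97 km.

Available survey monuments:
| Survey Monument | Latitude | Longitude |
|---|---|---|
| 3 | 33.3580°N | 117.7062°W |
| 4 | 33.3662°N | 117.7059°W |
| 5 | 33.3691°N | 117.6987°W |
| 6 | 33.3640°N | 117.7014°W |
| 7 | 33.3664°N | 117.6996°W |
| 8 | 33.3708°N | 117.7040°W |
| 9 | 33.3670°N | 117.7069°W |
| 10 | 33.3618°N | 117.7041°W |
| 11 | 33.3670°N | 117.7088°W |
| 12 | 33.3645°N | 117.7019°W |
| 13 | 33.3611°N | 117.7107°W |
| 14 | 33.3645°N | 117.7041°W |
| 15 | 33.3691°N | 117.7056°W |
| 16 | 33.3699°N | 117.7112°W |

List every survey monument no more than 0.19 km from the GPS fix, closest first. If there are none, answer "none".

Distances from 33.3647°N, 117.7063°W:
3: 0.7459 km
4: 0.1711 km
5: 0.8597 km
6: 0.4622 km
7: 0.6510 km
8: 0.7119 km
9: 0.2620 km
10: 0.3822 km
11: 0.3458 km
12: 0.4097 km
13: 0.5727 km
14: 0.2057 km
15: 0.4941 km
16: 0.7366 km
Threshold 0.19 km: 4 (0.1711 km) is within range.

4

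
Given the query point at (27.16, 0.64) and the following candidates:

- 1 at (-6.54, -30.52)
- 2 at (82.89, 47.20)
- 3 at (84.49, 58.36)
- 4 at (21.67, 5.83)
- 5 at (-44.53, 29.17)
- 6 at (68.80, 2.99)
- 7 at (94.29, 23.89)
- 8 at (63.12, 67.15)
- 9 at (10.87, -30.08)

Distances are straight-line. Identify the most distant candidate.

3

Distances from (27.16, 0.64):
1: √((-33.70)² + (-31.16)²) = √(1135.6900 + 970.9456) = 45.90
2: √((55.73)² + (46.56)²) = √(3105.8329 + 2167.8336) = 72.62
3: √((57.33)² + (57.72)²) = √(3286.7289 + 3331.5984) = 81.35
4: √((-5.49)² + (5.19)²) = √(30.1401 + 26.9361) = 7.55
5: √((-71.69)² + (28.53)²) = √(5139.4561 + 813.9609) = 77.16
6: √((41.64)² + (2.35)²) = √(1733.8896 + 5.5225) = 41.71
7: √((67.13)² + (23.25)²) = √(4506.4369 + 540.5625) = 71.04
8: √((35.96)² + (66.51)²) = √(1293.1216 + 4423.5801) = 75.61
9: √((-16.29)² + (-30.72)²) = √(265.3641 + 943.7184) = 34.77
Maximum: 3 at 81.35.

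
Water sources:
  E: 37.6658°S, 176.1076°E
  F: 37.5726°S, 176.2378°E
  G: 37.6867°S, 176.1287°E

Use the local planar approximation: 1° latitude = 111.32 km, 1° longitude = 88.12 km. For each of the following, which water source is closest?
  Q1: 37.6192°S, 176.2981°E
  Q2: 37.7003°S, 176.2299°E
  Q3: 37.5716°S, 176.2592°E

Q1 at 37.6192°S, 176.2981°E:
  E: 17.5701 km
  F: 7.4260 km
  G: 16.7121 km
  → nearest: F (7.4260 km)
Q2 at 37.7003°S, 176.2299°E:
  E: 11.4409 km
  F: 14.2326 km
  G: 9.0453 km
  → nearest: G (9.0453 km)
Q3 at 37.5716°S, 176.2592°E:
  E: 16.9831 km
  F: 1.8891 km
  G: 17.2167 km
  → nearest: F (1.8891 km)

Q1→F; Q2→G; Q3→F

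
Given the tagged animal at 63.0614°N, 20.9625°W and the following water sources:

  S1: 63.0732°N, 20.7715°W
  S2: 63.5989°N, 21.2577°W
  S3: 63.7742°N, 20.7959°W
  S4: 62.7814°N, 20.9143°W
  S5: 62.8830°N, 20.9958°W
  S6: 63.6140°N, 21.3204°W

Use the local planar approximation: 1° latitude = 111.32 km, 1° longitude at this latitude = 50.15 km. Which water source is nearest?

S1

Distances from 63.0614°N, 20.9625°W:
S1: 9.6683 km
S2: 61.6387 km
S3: 79.7876 km
S4: 31.2632 km
S5: 19.9296 km
S6: 64.0804 km
Minimum: S1 at 9.6683 km.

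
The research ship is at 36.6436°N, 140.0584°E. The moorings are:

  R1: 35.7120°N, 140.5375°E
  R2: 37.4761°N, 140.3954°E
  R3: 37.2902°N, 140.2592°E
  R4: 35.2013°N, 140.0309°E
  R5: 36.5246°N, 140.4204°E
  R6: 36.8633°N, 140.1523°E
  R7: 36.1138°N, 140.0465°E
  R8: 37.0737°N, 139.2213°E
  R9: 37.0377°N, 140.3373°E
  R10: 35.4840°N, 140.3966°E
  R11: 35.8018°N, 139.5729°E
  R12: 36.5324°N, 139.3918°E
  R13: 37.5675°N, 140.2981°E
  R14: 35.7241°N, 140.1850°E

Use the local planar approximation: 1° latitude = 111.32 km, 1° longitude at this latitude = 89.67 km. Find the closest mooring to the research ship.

Distances from 36.6436°N, 140.0584°E:
R1: 112.2520 km
R2: 97.4763 km
R3: 74.1974 km
R4: 160.5758 km
R5: 35.0595 km
R6: 25.8658 km
R7: 58.9870 km
R8: 89.0325 km
R9: 50.4988 km
R10: 132.6011 km
R11: 103.3281 km
R12: 61.0423 km
R13: 105.0705 km
R14: 102.9863 km
Minimum: R6 at 25.8658 km.

R6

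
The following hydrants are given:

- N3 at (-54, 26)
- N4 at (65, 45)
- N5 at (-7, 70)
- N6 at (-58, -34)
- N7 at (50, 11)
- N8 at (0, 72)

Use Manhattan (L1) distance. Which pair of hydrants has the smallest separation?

Pairwise distances:
N5–N8: 9
N4–N7: 49
N3–N6: 64
N3–N5: 91
N4–N8: 92
N4–N5: 97
N3–N8: 100
N7–N8: 111
N5–N7: 116
N3–N7: 119
N3–N4: 138
N6–N7: 153
N5–N6: 155
N6–N8: 164
N4–N6: 202
Closest pair: N5–N8 at 9.

N5 and N8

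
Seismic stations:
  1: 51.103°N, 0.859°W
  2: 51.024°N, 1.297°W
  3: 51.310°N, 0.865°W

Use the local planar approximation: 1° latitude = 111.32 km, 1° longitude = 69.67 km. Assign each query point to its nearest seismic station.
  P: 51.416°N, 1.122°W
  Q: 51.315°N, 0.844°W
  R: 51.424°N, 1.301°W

P→3; Q→3; R→3

P at 51.416°N, 1.122°W:
  1: 39.367 km
  2: 45.309 km
  3: 21.444 km
  → nearest: 3 (21.444 km)
Q at 51.315°N, 0.844°W:
  1: 23.623 km
  2: 45.227 km
  3: 1.565 km
  → nearest: 3 (1.565 km)
R at 51.424°N, 1.301°W:
  1: 47.172 km
  2: 44.529 km
  3: 32.920 km
  → nearest: 3 (32.920 km)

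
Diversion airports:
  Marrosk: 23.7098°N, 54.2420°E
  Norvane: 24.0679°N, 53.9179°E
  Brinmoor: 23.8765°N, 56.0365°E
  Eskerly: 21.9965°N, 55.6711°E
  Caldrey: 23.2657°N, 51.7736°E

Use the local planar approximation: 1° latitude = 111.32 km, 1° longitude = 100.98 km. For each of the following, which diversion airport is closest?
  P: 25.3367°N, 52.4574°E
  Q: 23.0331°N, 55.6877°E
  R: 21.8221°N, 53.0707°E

P at 25.3367°N, 52.4574°E:
  Marrosk: √((-1.6269·111.32)² + (1.7846·100.98)²) = √(32799.567240 + 32475.250523) = 255.4894 km
  Norvane: √((-1.2688·111.32)² + (1.4605·100.98)²) = √(19949.533072 + 21750.730900) = 204.2064 km
  Brinmoor: √((-1.4602·111.32)² + (3.5791·100.98)²) = √(26422.328247 + 130622.622317) = 396.2890 km
  Eskerly: √((-3.3402·111.32)² + (3.2137·100.98)²) = √(138258.340155 + 105312.857851) = 493.5293 km
  Caldrey: √((-2.0710·111.32)² + (-0.6838·100.98)²) = √(53150.406831 + 4767.919624) = 240.6623 km
  → nearest: Norvane (204.2064 km)
Q at 23.0331°N, 55.6877°E:
  Marrosk: √((0.6767·111.32)² + (-1.4457·100.98)²) = √(5674.645661 + 21312.141687) = 164.2766 km
  Norvane: √((1.0348·111.32)² + (-1.7698·100.98)²) = √(13269.642891 + 31938.838197) = 212.6229 km
  Brinmoor: √((0.8434·111.32)² + (0.3488·100.98)²) = √(8814.822848 + 1240.576886) = 100.2766 km
  Eskerly: √((-1.0366·111.32)² + (-0.0166·100.98)²) = √(13315.847242 + 2.809874) = 115.4065 km
  Caldrey: √((0.2326·111.32)² + (-3.9141·100.98)²) = √(670.449106 + 156219.256646) = 396.0931 km
  → nearest: Brinmoor (100.2766 km)
R at 21.8221°N, 53.0707°E:
  Marrosk: √((1.8877·111.32)² + (1.1713·100.98)²) = √(44158.300135 + 13989.655478) = 241.1389 km
  Norvane: √((2.2458·111.32)² + (0.8472·100.98)²) = √(62501.228006 + 7318.846302) = 264.2349 km
  Brinmoor: √((2.0544·111.32)² + (2.9658·100.98)²) = √(52301.772597 + 89692.154099) = 376.8208 km
  Eskerly: √((0.1744·111.32)² + (2.6004·100.98)²) = √(376.911472 + 68952.663613) = 263.3051 km
  Caldrey: √((1.4436·111.32)² + (-1.2971·100.98)²) = √(25824.988815 + 17156.063751) = 207.3187 km
  → nearest: Caldrey (207.3187 km)

P→Norvane; Q→Brinmoor; R→Caldrey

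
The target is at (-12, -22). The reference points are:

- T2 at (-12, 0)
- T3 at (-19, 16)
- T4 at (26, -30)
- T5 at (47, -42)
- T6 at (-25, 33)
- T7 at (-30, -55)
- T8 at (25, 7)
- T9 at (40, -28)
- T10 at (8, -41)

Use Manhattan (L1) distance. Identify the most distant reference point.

T5

Distances from (-12, -22):
T2: |0| + |22| = 0 + 22 = 22
T3: |-7| + |38| = 7 + 38 = 45
T4: |38| + |-8| = 38 + 8 = 46
T5: |59| + |-20| = 59 + 20 = 79
T6: |-13| + |55| = 13 + 55 = 68
T7: |-18| + |-33| = 18 + 33 = 51
T8: |37| + |29| = 37 + 29 = 66
T9: |52| + |-6| = 52 + 6 = 58
T10: |20| + |-19| = 20 + 19 = 39
Maximum: T5 at 79.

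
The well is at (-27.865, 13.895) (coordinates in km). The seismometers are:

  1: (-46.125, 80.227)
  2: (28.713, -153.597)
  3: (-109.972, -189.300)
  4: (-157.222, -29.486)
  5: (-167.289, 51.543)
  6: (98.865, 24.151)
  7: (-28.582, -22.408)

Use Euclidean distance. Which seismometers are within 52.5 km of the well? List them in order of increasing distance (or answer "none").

Distances from (-27.865, 13.895):
1: 68.799 km
2: 176.790 km
3: 219.157 km
4: 136.437 km
5: 144.418 km
6: 127.144 km
7: 36.310 km
Threshold 52.5 km: 7 (36.310 km) is within range.

7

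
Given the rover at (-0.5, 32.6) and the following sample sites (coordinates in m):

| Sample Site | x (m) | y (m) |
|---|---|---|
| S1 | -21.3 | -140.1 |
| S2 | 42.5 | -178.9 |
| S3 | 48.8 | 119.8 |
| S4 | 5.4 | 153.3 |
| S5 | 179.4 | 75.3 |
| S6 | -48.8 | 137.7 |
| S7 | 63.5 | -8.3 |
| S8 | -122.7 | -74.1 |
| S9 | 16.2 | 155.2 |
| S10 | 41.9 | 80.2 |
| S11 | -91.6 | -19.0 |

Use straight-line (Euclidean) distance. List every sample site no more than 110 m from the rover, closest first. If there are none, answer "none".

S10, S7, S3, S11

Distances from (-0.5, 32.6):
S1: 173.9 m
S2: 215.8 m
S3: 100.2 m
S4: 120.8 m
S5: 184.9 m
S6: 115.7 m
S7: 76.0 m
S8: 162.2 m
S9: 123.7 m
S10: 63.7 m
S11: 104.7 m
Threshold 110 m: S10 (63.7 m), S7 (76.0 m), S3 (100.2 m), S11 (104.7 m) are within range.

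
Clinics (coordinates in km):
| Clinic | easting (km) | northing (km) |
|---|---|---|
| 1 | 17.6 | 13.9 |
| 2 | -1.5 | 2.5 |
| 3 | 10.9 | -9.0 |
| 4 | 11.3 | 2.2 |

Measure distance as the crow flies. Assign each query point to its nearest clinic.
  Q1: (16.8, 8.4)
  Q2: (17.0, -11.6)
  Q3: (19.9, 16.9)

Q1→1; Q2→3; Q3→1

Q1 at (16.8, 8.4):
  1: √((0.8)² + (5.5)²) = √(0.640 + 30.250) = 5.6 km
  2: √((-18.3)² + (-5.9)²) = √(334.890 + 34.810) = 19.2 km
  3: √((-5.9)² + (-17.4)²) = √(34.810 + 302.760) = 18.4 km
  4: √((-5.5)² + (-6.2)²) = √(30.250 + 38.440) = 8.3 km
  → nearest: 1 (5.6 km)
Q2 at (17.0, -11.6):
  1: √((0.6)² + (25.5)²) = √(0.360 + 650.250) = 25.5 km
  2: √((-18.5)² + (14.1)²) = √(342.250 + 198.810) = 23.3 km
  3: √((-6.1)² + (2.6)²) = √(37.210 + 6.760) = 6.6 km
  4: √((-5.7)² + (13.8)²) = √(32.490 + 190.440) = 14.9 km
  → nearest: 3 (6.6 km)
Q3 at (19.9, 16.9):
  1: √((-2.3)² + (-3.0)²) = √(5.290 + 9.000) = 3.8 km
  2: √((-21.4)² + (-14.4)²) = √(457.960 + 207.360) = 25.8 km
  3: √((-9.0)² + (-25.9)²) = √(81.000 + 670.810) = 27.4 km
  4: √((-8.6)² + (-14.7)²) = √(73.960 + 216.090) = 17.0 km
  → nearest: 1 (3.8 km)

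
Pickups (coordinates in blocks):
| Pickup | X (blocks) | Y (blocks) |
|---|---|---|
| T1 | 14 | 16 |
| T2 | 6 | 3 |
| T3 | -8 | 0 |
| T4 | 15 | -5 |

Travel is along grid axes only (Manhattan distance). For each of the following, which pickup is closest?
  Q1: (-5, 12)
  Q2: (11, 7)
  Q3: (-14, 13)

Q1→T3; Q2→T2; Q3→T3

Q1 at (-5, 12):
  T1: 23 blocks
  T2: 20 blocks
  T3: 15 blocks
  T4: 37 blocks
  → nearest: T3 (15 blocks)
Q2 at (11, 7):
  T1: 12 blocks
  T2: 9 blocks
  T3: 26 blocks
  T4: 16 blocks
  → nearest: T2 (9 blocks)
Q3 at (-14, 13):
  T1: 31 blocks
  T2: 30 blocks
  T3: 19 blocks
  T4: 47 blocks
  → nearest: T3 (19 blocks)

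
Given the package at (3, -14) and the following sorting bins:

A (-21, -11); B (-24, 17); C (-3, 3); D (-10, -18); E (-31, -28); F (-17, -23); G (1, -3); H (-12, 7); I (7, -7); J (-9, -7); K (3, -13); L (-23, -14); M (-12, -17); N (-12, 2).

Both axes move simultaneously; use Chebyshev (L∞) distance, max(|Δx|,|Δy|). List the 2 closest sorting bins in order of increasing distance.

K, I

Distances from (3, -14):
A: max(|-24|, |3|) = 24
B: max(|-27|, |31|) = 31
C: max(|-6|, |17|) = 17
D: max(|-13|, |-4|) = 13
E: max(|-34|, |-14|) = 34
F: max(|-20|, |-9|) = 20
G: max(|-2|, |11|) = 11
H: max(|-15|, |21|) = 21
I: max(|4|, |7|) = 7
J: max(|-12|, |7|) = 12
K: max(|0|, |1|) = 1
L: max(|-26|, |0|) = 26
M: max(|-15|, |-3|) = 15
N: max(|-15|, |16|) = 16
Sorted: K (1) < I (7) < G (11) < J (12) < …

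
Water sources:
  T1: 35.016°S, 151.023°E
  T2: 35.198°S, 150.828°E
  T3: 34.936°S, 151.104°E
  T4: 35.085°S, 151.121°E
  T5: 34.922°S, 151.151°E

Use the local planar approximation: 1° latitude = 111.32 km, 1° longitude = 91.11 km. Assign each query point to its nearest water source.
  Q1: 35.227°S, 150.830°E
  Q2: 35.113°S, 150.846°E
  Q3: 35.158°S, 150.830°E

Q1 at 35.227°S, 150.830°E:
  T1: 29.341 km
  T2: 3.233 km
  T3: 40.897 km
  T4: 30.868 km
  T5: 44.812 km
  → nearest: T2 (3.233 km)
Q2 at 35.113°S, 150.846°E:
  T1: 19.408 km
  T2: 9.603 km
  T3: 30.672 km
  T4: 25.248 km
  T5: 34.990 km
  → nearest: T2 (9.603 km)
Q3 at 35.158°S, 150.830°E:
  T1: 23.645 km
  T2: 4.457 km
  T3: 35.128 km
  T4: 27.730 km
  T5: 39.313 km
  → nearest: T2 (4.457 km)

Q1→T2; Q2→T2; Q3→T2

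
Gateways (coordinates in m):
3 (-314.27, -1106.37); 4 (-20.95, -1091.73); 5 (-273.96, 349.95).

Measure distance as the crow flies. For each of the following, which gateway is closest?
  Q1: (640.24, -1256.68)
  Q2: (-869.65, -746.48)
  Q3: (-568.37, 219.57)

Q1→4; Q2→3; Q3→5

Q1 at (640.24, -1256.68):
  3: 966.27 m
  4: 681.45 m
  5: 1848.52 m
  → nearest: 4 (681.45 m)
Q2 at (-869.65, -746.48):
  3: 661.79 m
  4: 916.24 m
  5: 1247.80 m
  → nearest: 3 (661.79 m)
Q3 at (-568.37, 219.57):
  3: 1350.07 m
  4: 1420.98 m
  5: 321.99 m
  → nearest: 5 (321.99 m)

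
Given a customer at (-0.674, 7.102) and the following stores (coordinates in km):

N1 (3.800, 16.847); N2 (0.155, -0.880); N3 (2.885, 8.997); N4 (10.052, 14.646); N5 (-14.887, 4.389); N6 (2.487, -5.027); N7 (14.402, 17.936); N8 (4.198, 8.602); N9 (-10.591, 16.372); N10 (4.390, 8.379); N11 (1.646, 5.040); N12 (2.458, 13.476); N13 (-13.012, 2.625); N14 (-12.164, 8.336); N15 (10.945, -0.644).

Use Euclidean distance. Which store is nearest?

N11

Distances from (-0.674, 7.102):
N1: √((4.474)² + (9.745)²) = √(20.01668 + 94.96503) = 10.723 km
N2: √((0.829)² + (-7.982)²) = √(0.68724 + 63.71232) = 8.025 km
N3: √((3.559)² + (1.895)²) = √(12.66648 + 3.59102) = 4.032 km
N4: √((10.726)² + (7.544)²) = √(115.04708 + 56.91194) = 13.113 km
N5: √((-14.213)² + (-2.713)²) = √(202.00937 + 7.36037) = 14.470 km
N6: √((3.161)² + (-12.129)²) = √(9.99192 + 147.11264) = 12.534 km
N7: √((15.076)² + (10.834)²) = √(227.28578 + 117.37556) = 18.565 km
N8: √((4.872)² + (1.500)²) = √(23.73638 + 2.25000) = 5.098 km
N9: √((-9.917)² + (9.270)²) = √(98.34689 + 85.93290) = 13.575 km
N10: √((5.064)² + (1.277)²) = √(25.64410 + 1.63073) = 5.223 km
N11: √((2.320)² + (-2.062)²) = √(5.38240 + 4.25184) = 3.104 km
N12: √((3.132)² + (6.374)²) = √(9.80942 + 40.62788) = 7.102 km
N13: √((-12.338)² + (-4.477)²) = √(152.22624 + 20.04353) = 13.125 km
N14: √((-11.490)² + (1.234)²) = √(132.02010 + 1.52276) = 11.556 km
N15: √((11.619)² + (-7.746)²) = √(135.00116 + 60.00052) = 13.964 km
Minimum: N11 at 3.104 km.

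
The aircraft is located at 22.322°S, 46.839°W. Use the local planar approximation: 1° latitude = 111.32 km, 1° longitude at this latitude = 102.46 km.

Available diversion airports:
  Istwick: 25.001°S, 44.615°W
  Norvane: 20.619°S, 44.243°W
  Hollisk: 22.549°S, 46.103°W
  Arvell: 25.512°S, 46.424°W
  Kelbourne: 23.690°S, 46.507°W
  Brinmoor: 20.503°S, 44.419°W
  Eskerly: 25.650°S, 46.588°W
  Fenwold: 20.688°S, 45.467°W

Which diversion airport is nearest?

Hollisk

Distances from 22.322°S, 46.839°W:
Istwick: 375.319 km
Norvane: 326.632 km
Hollisk: 79.532 km
Arvell: 357.647 km
Kelbourne: 156.039 km
Brinmoor: 320.130 km
Eskerly: 371.365 km
Fenwold: 229.887 km
Minimum: Hollisk at 79.532 km.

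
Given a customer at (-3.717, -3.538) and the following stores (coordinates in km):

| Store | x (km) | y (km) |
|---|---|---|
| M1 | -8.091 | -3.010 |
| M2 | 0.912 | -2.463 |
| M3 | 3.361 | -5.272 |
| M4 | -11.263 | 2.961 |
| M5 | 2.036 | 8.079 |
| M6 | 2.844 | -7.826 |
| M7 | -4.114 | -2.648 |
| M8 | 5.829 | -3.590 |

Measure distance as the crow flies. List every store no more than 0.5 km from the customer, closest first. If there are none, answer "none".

Distances from (-3.717, -3.538):
M1: √((-4.374)² + (0.528)²) = √(19.13188 + 0.27878) = 4.406 km
M2: √((4.629)² + (1.075)²) = √(21.42764 + 1.15562) = 4.752 km
M3: √((7.078)² + (-1.734)²) = √(50.09808 + 3.00676) = 7.287 km
M4: √((-7.546)² + (6.499)²) = √(56.94212 + 42.23700) = 9.959 km
M5: √((5.753)² + (11.617)²) = √(33.09701 + 134.95469) = 12.963 km
M6: √((6.561)² + (-4.288)²) = √(43.04672 + 18.38694) = 7.838 km
M7: √((-0.397)² + (0.890)²) = √(0.15761 + 0.79210) = 0.975 km
M8: √((9.546)² + (-0.052)²) = √(91.12612 + 0.00270) = 9.546 km
Threshold 0.5 km: none within range.

none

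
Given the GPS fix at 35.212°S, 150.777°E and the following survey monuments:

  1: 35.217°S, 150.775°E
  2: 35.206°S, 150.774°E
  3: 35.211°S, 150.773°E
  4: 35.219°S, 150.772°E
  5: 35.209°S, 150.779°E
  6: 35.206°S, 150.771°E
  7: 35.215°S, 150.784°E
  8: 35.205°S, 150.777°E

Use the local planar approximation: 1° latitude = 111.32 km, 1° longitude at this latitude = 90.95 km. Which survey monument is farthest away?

Distances from 35.212°S, 150.777°E:
1: 0.5856 km
2: 0.7215 km
3: 0.3805 km
4: 0.9022 km
5: 0.3803 km
6: 0.8625 km
7: 0.7189 km
8: 0.7792 km
Maximum: 4 at 0.9022 km.

4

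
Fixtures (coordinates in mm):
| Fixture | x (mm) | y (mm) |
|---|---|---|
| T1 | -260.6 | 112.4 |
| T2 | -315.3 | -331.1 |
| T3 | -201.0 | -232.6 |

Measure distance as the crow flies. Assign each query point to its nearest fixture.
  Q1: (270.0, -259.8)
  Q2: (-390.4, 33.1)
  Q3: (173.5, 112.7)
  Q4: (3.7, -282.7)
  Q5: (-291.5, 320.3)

Q1 at (270.0, -259.8):
  T1: 648.1 mm
  T2: 589.6 mm
  T3: 471.8 mm
  → nearest: T3 (471.8 mm)
Q2 at (-390.4, 33.1):
  T1: 152.1 mm
  T2: 371.9 mm
  T3: 326.3 mm
  → nearest: T1 (152.1 mm)
Q3 at (173.5, 112.7):
  T1: 434.1 mm
  T2: 660.2 mm
  T3: 509.4 mm
  → nearest: T1 (434.1 mm)
Q4 at (3.7, -282.7):
  T1: 475.4 mm
  T2: 322.7 mm
  T3: 210.7 mm
  → nearest: T3 (210.7 mm)
Q5 at (-291.5, 320.3):
  T1: 210.2 mm
  T2: 651.8 mm
  T3: 560.3 mm
  → nearest: T1 (210.2 mm)

Q1→T3; Q2→T1; Q3→T1; Q4→T3; Q5→T1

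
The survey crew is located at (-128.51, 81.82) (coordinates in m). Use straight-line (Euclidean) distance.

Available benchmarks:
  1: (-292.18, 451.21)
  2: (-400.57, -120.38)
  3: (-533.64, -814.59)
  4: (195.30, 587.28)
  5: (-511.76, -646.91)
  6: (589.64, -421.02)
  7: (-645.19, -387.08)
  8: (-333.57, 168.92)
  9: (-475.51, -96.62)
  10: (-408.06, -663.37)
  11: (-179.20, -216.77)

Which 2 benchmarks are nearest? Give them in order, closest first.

8, 11

Distances from (-128.51, 81.82):
1: 404.03 m
2: 338.97 m
3: 983.71 m
4: 600.29 m
5: 823.36 m
6: 876.69 m
7: 697.73 m
8: 222.79 m
9: 390.19 m
10: 795.90 m
11: 302.86 m
Sorted: 8 (222.79 m) < 11 (302.86 m) < 2 (338.97 m) < 9 (390.19 m) < …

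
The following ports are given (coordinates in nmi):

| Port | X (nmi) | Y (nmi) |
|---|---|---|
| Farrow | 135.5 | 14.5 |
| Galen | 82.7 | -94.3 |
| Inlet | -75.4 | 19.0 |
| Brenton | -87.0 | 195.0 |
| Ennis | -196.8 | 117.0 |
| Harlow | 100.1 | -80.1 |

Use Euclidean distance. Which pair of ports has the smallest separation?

Pairwise distances:
Farrow–Galen: 120.9 nmi
Farrow–Inlet: 210.9 nmi
Farrow–Brenton: 286.5 nmi
Farrow–Ennis: 347.7 nmi
Farrow–Harlow: 101.0 nmi
Galen–Inlet: 194.5 nmi
Galen–Brenton: 335.4 nmi
Galen–Ennis: 350.4 nmi
Galen–Harlow: 22.5 nmi
Inlet–Brenton: 176.4 nmi
Inlet–Ennis: 156.0 nmi
Inlet–Harlow: 201.5 nmi
Brenton–Ennis: 134.7 nmi
Brenton–Harlow: 332.7 nmi
Ennis–Harlow: 356.4 nmi
Closest pair: Galen–Harlow at 22.5 nmi.

Galen and Harlow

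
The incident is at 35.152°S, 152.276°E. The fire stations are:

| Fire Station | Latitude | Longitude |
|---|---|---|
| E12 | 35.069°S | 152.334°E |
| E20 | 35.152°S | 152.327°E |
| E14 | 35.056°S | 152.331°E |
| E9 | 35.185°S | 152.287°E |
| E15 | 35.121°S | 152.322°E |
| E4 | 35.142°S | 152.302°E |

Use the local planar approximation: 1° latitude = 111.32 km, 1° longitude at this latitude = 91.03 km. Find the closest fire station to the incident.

E4

Distances from 35.152°S, 152.276°E:
E12: √((0.083·111.32)² + (0.058·91.03)²) = √(85.36947 + 27.87565) = 10.642 km
E20: √((0.000·111.32)² + (0.051·91.03)²) = √(0.00000 + 21.55308) = 4.643 km
E14: √((0.096·111.32)² + (0.055·91.03)²) = √(114.20598 + 25.06654) = 11.801 km
E9: √((-0.033·111.32)² + (0.011·91.03)²) = √(13.49504 + 1.00266) = 3.808 km
E15: √((0.031·111.32)² + (0.046·91.03)²) = √(11.90885 + 17.53415) = 5.426 km
E4: √((0.010·111.32)² + (0.026·91.03)²) = √(1.23921 + 5.60165) = 2.616 km
Minimum: E4 at 2.616 km.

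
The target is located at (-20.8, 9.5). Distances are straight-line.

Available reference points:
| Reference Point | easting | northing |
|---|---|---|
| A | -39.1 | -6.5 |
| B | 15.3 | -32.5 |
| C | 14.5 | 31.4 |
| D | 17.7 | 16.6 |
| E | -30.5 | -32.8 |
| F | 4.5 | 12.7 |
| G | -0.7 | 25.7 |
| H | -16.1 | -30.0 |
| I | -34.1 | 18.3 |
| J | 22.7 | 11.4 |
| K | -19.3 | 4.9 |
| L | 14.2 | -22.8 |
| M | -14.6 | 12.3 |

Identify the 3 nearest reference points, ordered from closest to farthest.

K, M, I

Distances from (-20.8, 9.5):
A: 24.3
B: 55.4
C: 41.5
D: 39.1
E: 43.4
F: 25.5
G: 25.8
H: 39.8
I: 15.9
J: 43.5
K: 4.8
L: 47.6
M: 6.8
Sorted: K (4.8) < M (6.8) < I (15.9) < A (24.3) < F (25.5) < …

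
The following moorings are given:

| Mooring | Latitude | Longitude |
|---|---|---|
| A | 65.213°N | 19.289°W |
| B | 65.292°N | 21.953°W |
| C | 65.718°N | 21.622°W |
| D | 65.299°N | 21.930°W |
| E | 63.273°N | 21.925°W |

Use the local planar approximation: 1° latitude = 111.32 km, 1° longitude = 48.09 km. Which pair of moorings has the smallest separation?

B and D

Pairwise distances:
A–B: 128.413 km
A–C: 125.490 km
A–D: 127.366 km
A–E: 250.417 km
B–C: 50.023 km
B–D: 1.353 km
B–E: 224.759 km
C–D: 48.938 km
C–E: 272.567 km
D–E: 225.534 km
Closest pair: B–D at 1.353 km.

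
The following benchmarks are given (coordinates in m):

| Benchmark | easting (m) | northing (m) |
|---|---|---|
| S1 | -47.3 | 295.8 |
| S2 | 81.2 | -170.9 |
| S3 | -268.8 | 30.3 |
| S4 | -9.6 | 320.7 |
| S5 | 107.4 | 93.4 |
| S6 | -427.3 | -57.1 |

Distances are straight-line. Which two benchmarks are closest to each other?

Pairwise distances:
S1–S2: √((128.5)² + (-466.7)²) = √(16512.250 + 217808.890) = 484.1 m
S1–S3: √((-221.5)² + (-265.5)²) = √(49062.250 + 70490.250) = 345.8 m
S1–S4: √((37.7)² + (24.9)²) = √(1421.290 + 620.010) = 45.2 m
S1–S5: √((154.7)² + (-202.4)²) = √(23932.090 + 40965.760) = 254.8 m
S1–S6: √((-380.0)² + (-352.9)²) = √(144400.000 + 124538.410) = 518.6 m
S2–S3: √((-350.0)² + (201.2)²) = √(122500.000 + 40481.440) = 403.7 m
S2–S4: √((-90.8)² + (491.6)²) = √(8244.640 + 241670.560) = 499.9 m
S2–S5: √((26.2)² + (264.3)²) = √(686.440 + 69854.490) = 265.6 m
S2–S6: √((-508.5)² + (113.8)²) = √(258572.250 + 12950.440) = 521.1 m
S3–S4: √((259.2)² + (290.4)²) = √(67184.640 + 84332.160) = 389.3 m
S3–S5: √((376.2)² + (63.1)²) = √(141526.440 + 3981.610) = 381.5 m
S3–S6: √((-158.5)² + (-87.4)²) = √(25122.250 + 7638.760) = 181.0 m
S4–S5: √((117.0)² + (-227.3)²) = √(13689.000 + 51665.290) = 255.6 m
S4–S6: √((-417.7)² + (-377.8)²) = √(174473.290 + 142732.840) = 563.2 m
S5–S6: √((-534.7)² + (-150.5)²) = √(285904.090 + 22650.250) = 555.5 m
Closest pair: S1–S4 at 45.2 m.

S1 and S4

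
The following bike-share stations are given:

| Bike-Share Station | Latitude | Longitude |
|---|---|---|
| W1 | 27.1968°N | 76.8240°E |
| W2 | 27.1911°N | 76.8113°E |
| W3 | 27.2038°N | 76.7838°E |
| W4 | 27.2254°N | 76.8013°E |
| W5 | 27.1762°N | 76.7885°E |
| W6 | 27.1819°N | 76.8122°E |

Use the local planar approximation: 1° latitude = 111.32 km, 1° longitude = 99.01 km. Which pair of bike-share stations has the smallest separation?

Pairwise distances:
W2–W6: √((-0.0092·111.32)² + (0.0009·99.01)²) = √(1.048871 + 0.007940) = 1.0280 km
W1–W2: √((-0.0057·111.32)² + (-0.0127·99.01)²) = √(0.402621 + 1.581123) = 1.4085 km
W1–W6: √((-0.0149·111.32)² + (-0.0118·99.01)²) = √(2.751180 + 1.364967) = 2.0288 km
W5–W6: √((0.0057·111.32)² + (0.0237·99.01)²) = √(0.402621 + 5.506236) = 2.4308 km
W2–W5: √((-0.0149·111.32)² + (-0.0228·99.01)²) = √(2.751180 + 5.095981) = 2.8013 km
W3–W4: √((0.0216·111.32)² + (0.0175·99.01)²) = √(5.781678 + 3.002163) = 2.9638 km
W2–W3: √((0.0127·111.32)² + (-0.0275·99.01)²) = √(1.998729 + 7.413504) = 3.0679 km
W3–W5: √((-0.0276·111.32)² + (0.0047·99.01)²) = √(9.439838 + 0.216548) = 3.1075 km
W3–W6: √((-0.0219·111.32)² + (0.0284·99.01)²) = √(5.943395 + 7.906692) = 3.7216 km
W1–W4: √((0.0286·111.32)² + (-0.0227·99.01)²) = √(10.136277 + 5.051378) = 3.8971 km
W2–W4: √((0.0343·111.32)² + (-0.0100·99.01)²) = √(14.579232 + 0.980298) = 3.9446 km
W1–W3: √((0.0070·111.32)² + (-0.0402·99.01)²) = √(0.607215 + 15.842008) = 4.0558 km
W1–W5: √((-0.0206·111.32)² + (-0.0355·99.01)²) = √(5.258730 + 12.354206) = 4.1968 km
W4–W6: √((-0.0435·111.32)² + (0.0109·99.01)²) = √(23.449031 + 1.164692) = 4.9612 km
W4–W5: √((-0.0492·111.32)² + (-0.0128·99.01)²) = √(29.996916 + 1.606120) = 5.6217 km
Closest pair: W2–W6 at 1.0280 km.

W2 and W6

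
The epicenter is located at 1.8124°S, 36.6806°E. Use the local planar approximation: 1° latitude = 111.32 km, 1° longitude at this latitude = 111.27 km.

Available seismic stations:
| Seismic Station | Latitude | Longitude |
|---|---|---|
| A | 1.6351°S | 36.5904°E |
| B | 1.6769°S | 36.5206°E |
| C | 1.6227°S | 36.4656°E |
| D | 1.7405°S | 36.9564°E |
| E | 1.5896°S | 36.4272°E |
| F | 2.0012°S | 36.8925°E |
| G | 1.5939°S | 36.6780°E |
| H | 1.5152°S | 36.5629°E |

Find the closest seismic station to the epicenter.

A

Distances from 1.8124°S, 36.6806°E:
A: √((0.1773·111.32)² + (-0.0902·111.27)²) = √(389.550590 + 100.732416) = 22.1423 km
B: √((0.1355·111.32)² + (-0.1600·111.27)²) = √(227.522832 + 316.953930) = 23.3340 km
C: √((0.1897·111.32)² + (-0.2150·111.27)²) = √(445.944752 + 572.312321) = 31.9101 km
D: √((0.0719·111.32)² + (0.2758·111.27)²) = √(64.062543 + 941.769670) = 31.7149 km
E: √((0.2228·111.32)² + (-0.2534·111.27)²) = √(615.143966 + 795.004153) = 37.5519 km
F: √((-0.1888·111.32)² + (0.2119·111.27)²) = √(441.723368 + 555.927413) = 31.5856 km
G: √((0.2185·111.32)² + (-0.0026·111.27)²) = √(591.628760 + 0.083696) = 24.3251 km
H: √((0.2972·111.32)² + (-0.1177·111.27)²) = √(1094.571171 + 171.517762) = 35.5821 km
Minimum: A at 22.1423 km.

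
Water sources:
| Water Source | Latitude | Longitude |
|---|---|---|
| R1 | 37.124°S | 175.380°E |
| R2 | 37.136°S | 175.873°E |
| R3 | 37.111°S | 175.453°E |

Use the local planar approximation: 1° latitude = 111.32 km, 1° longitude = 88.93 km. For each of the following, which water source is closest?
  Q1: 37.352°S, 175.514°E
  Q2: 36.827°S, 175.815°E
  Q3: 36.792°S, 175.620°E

Q1 at 37.352°S, 175.514°E:
  R1: 28.039 km
  R2: 39.968 km
  R3: 27.371 km
  → nearest: R3 (27.371 km)
Q2 at 36.827°S, 175.815°E:
  R1: 50.888 km
  R2: 34.782 km
  R3: 45.121 km
  → nearest: R2 (34.782 km)
Q3 at 36.792°S, 175.620°E:
  R1: 42.678 km
  R2: 44.415 km
  R3: 38.492 km
  → nearest: R3 (38.492 km)

Q1→R3; Q2→R2; Q3→R3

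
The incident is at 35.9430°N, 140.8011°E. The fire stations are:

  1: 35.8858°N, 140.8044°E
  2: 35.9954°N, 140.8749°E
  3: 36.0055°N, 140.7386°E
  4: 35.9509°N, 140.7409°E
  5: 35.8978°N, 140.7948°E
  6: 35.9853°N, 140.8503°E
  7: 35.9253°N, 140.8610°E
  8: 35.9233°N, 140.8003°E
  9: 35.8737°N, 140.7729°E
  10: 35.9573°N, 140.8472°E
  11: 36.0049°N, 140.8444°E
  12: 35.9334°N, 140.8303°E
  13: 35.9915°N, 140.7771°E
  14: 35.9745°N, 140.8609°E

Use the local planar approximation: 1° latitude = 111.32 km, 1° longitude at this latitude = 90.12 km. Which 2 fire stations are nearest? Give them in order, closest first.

Distances from 35.9430°N, 140.8011°E:
1: √((-0.0572·111.32)² + (0.0033·90.12)²) = √(40.545107 + 0.088444) = 6.3744 km
2: √((0.0524·111.32)² + (0.0738·90.12)²) = √(34.025849 + 44.233886) = 8.8465 km
3: √((0.0625·111.32)² + (-0.0625·90.12)²) = √(48.406806 + 31.725056) = 8.9516 km
4: √((0.0079·111.32)² + (-0.0602·90.12)²) = √(0.773394 + 29.433055) = 5.4960 km
5: √((-0.0452·111.32)² + (-0.0063·90.12)²) = √(25.317643 + 0.322347) = 5.0636 km
6: √((0.0423·111.32)² + (0.0492·90.12)²) = √(22.173136 + 19.659505) = 6.4678 km
7: √((-0.0177·111.32)² + (0.0599·90.12)²) = √(3.882334 + 29.140434) = 5.7465 km
8: √((-0.0197·111.32)² + (-0.0008·90.12)²) = √(4.809267 + 0.005198) = 2.1942 km
9: √((-0.0693·111.32)² + (-0.0282·90.12)²) = √(59.513140 + 6.458633) = 8.1223 km
10: √((0.0143·111.32)² + (0.0461·90.12)²) = √(2.534069 + 17.260136) = 4.4491 km
11: √((0.0619·111.32)² + (0.0433·90.12)²) = √(47.481857 + 15.227134) = 7.9189 km
12: √((-0.0096·111.32)² + (0.0292·90.12)²) = √(1.142060 + 6.924813) = 2.8402 km
13: √((0.0485·111.32)² + (-0.0240·90.12)²) = √(29.149417 + 4.678050) = 5.8161 km
14: √((0.0315·111.32)² + (0.0598·90.12)²) = √(12.296103 + 29.043218) = 6.4296 km
Sorted: 8 (2.1942 km) < 12 (2.8402 km) < 10 (4.4491 km) < 5 (5.0636 km) < …

8, 12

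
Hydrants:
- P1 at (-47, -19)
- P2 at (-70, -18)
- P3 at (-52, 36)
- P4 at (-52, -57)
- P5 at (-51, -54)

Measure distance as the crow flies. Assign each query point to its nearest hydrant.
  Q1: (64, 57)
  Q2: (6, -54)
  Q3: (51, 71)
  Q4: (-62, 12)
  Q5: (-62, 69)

Q1 at (64, 57):
  P1: 134.5
  P2: 153.6
  P3: 117.9
  P4: 162.6
  P5: 159.8
  → nearest: P3 (117.9)
Q2 at (6, -54):
  P1: 63.5
  P2: 84.1
  P3: 107.1
  P4: 58.1
  P5: 57.0
  → nearest: P5 (57.0)
Q3 at (51, 71):
  P1: 133.1
  P2: 150.2
  P3: 108.8
  P4: 164.3
  P5: 161.3
  → nearest: P3 (108.8)
Q4 at (-62, 12):
  P1: 34.4
  P2: 31.0
  P3: 26.0
  P4: 69.7
  P5: 66.9
  → nearest: P3 (26.0)
Q5 at (-62, 69):
  P1: 89.3
  P2: 87.4
  P3: 34.5
  P4: 126.4
  P5: 123.5
  → nearest: P3 (34.5)

Q1→P3; Q2→P5; Q3→P3; Q4→P3; Q5→P3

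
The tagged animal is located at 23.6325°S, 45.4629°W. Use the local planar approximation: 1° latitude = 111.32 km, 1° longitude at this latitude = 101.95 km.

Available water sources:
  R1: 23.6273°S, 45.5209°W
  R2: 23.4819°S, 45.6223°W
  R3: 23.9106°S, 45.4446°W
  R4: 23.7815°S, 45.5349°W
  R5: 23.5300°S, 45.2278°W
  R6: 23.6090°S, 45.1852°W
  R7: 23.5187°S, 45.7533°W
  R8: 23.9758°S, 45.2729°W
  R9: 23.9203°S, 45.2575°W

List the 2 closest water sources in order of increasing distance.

Distances from 23.6325°S, 45.4629°W:
R1: √((0.0052·111.32)² + (-0.0580·101.95)²) = √(0.335084 + 34.964752) = 5.9414 km
R2: √((0.1506·111.32)² + (-0.1594·101.95)²) = √(281.058251 + 264.089476) = 23.3484 km
R3: √((-0.2781·111.32)² + (0.0183·101.95)²) = √(958.403460 + 3.480781) = 31.0143 km
R4: √((-0.1490·111.32)² + (-0.0720·101.95)²) = √(275.117953 + 53.881472) = 18.1383 km
R5: √((0.1025·111.32)² + (0.2351·101.95)²) = √(130.194946 + 574.486356) = 26.5458 km
R6: √((0.0235·111.32)² + (0.2777·101.95)²) = √(6.843561 + 801.541882) = 28.4321 km
R7: √((0.1138·111.32)² + (-0.2904·101.95)²) = √(160.483697 + 876.531815) = 32.2027 km
R8: √((-0.3433·111.32)² + (0.1900·101.95)²) = √(1460.474579 + 375.216270) = 42.8450 km
R9: √((-0.2878·111.32)² + (0.2054·101.95)²) = √(1026.426780 + 438.505797) = 38.2744 km
Sorted: R1 (5.9414 km) < R4 (18.1383 km) < R2 (23.3484 km) < R5 (26.5458 km) < …

R1, R4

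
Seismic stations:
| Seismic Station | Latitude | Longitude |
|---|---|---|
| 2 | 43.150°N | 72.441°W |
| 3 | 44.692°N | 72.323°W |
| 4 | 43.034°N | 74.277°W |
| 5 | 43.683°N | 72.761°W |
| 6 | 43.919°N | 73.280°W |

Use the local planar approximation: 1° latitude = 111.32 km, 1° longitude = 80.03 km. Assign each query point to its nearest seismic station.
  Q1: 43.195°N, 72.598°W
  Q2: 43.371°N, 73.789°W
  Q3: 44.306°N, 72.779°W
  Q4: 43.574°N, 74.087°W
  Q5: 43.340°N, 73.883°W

Q1→2; Q2→4; Q3→3; Q4→4; Q5→4

Q1 at 43.195°N, 72.598°W:
  2: √((-0.045·111.32)² + (0.157·80.03)²) = √(25.09409 + 157.87194) = 13.526 km
  3: √((1.497·111.32)² + (0.275·80.03)²) = √(27770.90265 + 484.36307) = 168.093 km
  4: √((-0.161·111.32)² + (-1.679·80.03)²) = √(321.21672 + 18055.39633) = 135.560 km
  5: √((0.488·111.32)² + (-0.163·80.03)²) = √(2951.11436 + 170.16916) = 55.868 km
  6: √((0.724·111.32)² + (-0.682·80.03)²) = √(6495.66363 + 2979.02661) = 97.338 km
  → nearest: 2 (13.526 km)
Q2 at 43.371°N, 73.789°W:
  2: √((-0.221·111.32)² + (1.348·80.03)²) = √(605.24463 + 11638.18933) = 110.650 km
  3: √((1.321·111.32)² + (1.466·80.03)²) = √(21624.79657 + 13764.91628) = 188.122 km
  4: √((-0.337·111.32)² + (-0.488·80.03)²) = √(1407.36322 + 1525.26491) = 54.154 km
  5: √((0.312·111.32)² + (1.028·80.03)²) = √(1206.30071 + 6768.49111) = 89.302 km
  6: √((0.548·111.32)² + (0.509·80.03)²) = √(3721.40993 + 1659.36222) = 73.354 km
  → nearest: 4 (54.154 km)
Q3 at 44.306°N, 72.779°W:
  2: √((-1.156·111.32)² + (0.338·80.03)²) = √(16560.06601 + 731.71007) = 131.498 km
  3: √((0.386·111.32)² + (0.456·80.03)²) = √(1846.37965 + 1331.78868) = 56.375 km
  4: √((-1.272·111.32)² + (-1.498·80.03)²) = √(20050.28813 + 14372.39884) = 185.534 km
  5: √((-0.623·111.32)² + (0.018·80.03)²) = √(4809.74984 + 2.07516) = 69.367 km
  6: √((-0.387·111.32)² + (-0.501·80.03)²) = √(1855.95878 + 1607.61143) = 58.852 km
  → nearest: 3 (56.375 km)
Q4 at 43.574°N, 74.087°W:
  2: √((-0.424·111.32)² + (1.646·80.03)²) = √(2227.80979 + 17352.62956) = 139.930 km
  3: √((1.118·111.32)² + (1.764·80.03)²) = √(15489.23620 + 19929.79334) = 188.199 km
  4: √((-0.540·111.32)² + (-0.190·80.03)²) = √(3613.54872 + 231.21331) = 62.006 km
  5: √((0.109·111.32)² + (1.326·80.03)²) = √(147.23104 + 11261.40771) = 106.811 km
  6: √((0.345·111.32)² + (0.807·80.03)²) = √(1474.97475 + 4171.12018) = 75.141 km
  → nearest: 4 (62.006 km)
Q5 at 43.340°N, 73.883°W:
  2: √((-0.190·111.32)² + (1.442·80.03)²) = √(447.35634 + 13317.91242) = 117.325 km
  3: √((1.352·111.32)² + (1.560·80.03)²) = √(22651.64666 + 15586.72347) = 195.546 km
  4: √((-0.306·111.32)² + (-0.394·80.03)²) = √(1160.35065 + 994.25567) = 46.418 km
  5: √((0.343·111.32)² + (1.122·80.03)²) = √(1457.92316 + 8062.90138) = 97.575 km
  6: √((0.579·111.32)² + (0.603·80.03)²) = √(4154.35421 + 2328.84325) = 80.518 km
  → nearest: 4 (46.418 km)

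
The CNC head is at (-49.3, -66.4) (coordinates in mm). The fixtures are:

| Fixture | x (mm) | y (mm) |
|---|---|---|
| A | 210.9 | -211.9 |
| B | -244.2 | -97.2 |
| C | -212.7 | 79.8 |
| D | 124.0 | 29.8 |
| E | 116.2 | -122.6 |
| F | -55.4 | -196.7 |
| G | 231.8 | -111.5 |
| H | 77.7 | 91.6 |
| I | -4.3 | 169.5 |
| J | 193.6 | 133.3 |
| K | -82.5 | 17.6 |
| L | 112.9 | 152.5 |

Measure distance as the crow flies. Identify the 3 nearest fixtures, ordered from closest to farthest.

Distances from (-49.3, -66.4):
A: √((260.2)² + (-145.5)²) = √(67704.040 + 21170.250) = 298.1 mm
B: √((-194.9)² + (-30.8)²) = √(37986.010 + 948.640) = 197.3 mm
C: √((-163.4)² + (146.2)²) = √(26699.560 + 21374.440) = 219.3 mm
D: √((173.3)² + (96.2)²) = √(30032.890 + 9254.440) = 198.2 mm
E: √((165.5)² + (-56.2)²) = √(27390.250 + 3158.440) = 174.8 mm
F: √((-6.1)² + (-130.3)²) = √(37.210 + 16978.090) = 130.4 mm
G: √((281.1)² + (-45.1)²) = √(79017.210 + 2034.010) = 284.7 mm
H: √((127.0)² + (158.0)²) = √(16129.000 + 24964.000) = 202.7 mm
I: √((45.0)² + (235.9)²) = √(2025.000 + 55648.810) = 240.2 mm
J: √((242.9)² + (199.7)²) = √(59000.410 + 39880.090) = 314.5 mm
K: √((-33.2)² + (84.0)²) = √(1102.240 + 7056.000) = 90.3 mm
L: √((162.2)² + (218.9)²) = √(26308.840 + 47917.210) = 272.4 mm
Sorted: K (90.3 mm) < F (130.4 mm) < E (174.8 mm) < B (197.3 mm) < D (198.2 mm) < …

K, F, E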